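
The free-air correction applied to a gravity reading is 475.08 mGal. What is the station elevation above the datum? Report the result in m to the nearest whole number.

1539

h = 475.08 / 0.3086 = 1539.47 m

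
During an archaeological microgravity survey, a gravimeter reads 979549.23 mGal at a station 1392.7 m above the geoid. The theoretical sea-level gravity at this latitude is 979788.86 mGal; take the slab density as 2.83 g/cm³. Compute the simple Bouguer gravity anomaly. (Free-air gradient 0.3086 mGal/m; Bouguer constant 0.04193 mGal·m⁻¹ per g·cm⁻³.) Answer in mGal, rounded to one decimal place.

24.9

Free-air correction = 0.3086 × 1392.7 = 429.79 mGal
Free-air anomaly = 979549.23 − 979788.86 + (429.79) = 190.16 mGal
Bouguer slab correction = 0.04193 × 2.83 × 1392.7 = 165.26 mGal
Simple Bouguer anomaly = 190.16 − (165.26) = 24.90 mGal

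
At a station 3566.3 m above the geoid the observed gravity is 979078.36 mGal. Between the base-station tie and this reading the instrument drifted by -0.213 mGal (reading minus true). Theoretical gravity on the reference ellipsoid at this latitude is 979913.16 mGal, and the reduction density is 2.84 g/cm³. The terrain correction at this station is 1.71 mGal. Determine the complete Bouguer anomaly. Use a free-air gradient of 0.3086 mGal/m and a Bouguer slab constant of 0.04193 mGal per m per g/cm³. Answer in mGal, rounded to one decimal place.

Drift-corrected reading = 979078.36 − (-0.213) = 979078.573 mGal
Free-air correction = 0.3086 × 3566.3 = 1100.56 mGal
Free-air anomaly = 979078.573 − 979913.16 + (1100.56) = 265.973 mGal
Bouguer slab correction = 0.04193 × 2.84 × 3566.3 = 424.68 mGal
Simple Bouguer anomaly = 265.973 − (424.68) = -158.707 mGal
Complete Bouguer anomaly = -158.707 + 1.71 = -156.997 mGal

-157.0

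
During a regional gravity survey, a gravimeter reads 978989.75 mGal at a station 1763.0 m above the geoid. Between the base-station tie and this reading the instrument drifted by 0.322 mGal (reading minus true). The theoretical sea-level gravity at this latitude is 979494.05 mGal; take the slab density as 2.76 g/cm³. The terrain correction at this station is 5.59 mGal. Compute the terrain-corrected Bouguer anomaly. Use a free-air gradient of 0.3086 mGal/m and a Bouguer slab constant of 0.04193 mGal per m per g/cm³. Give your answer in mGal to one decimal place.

Drift-corrected reading = 978989.75 − (0.322) = 978989.428 mGal
Free-air correction = 0.3086 × 1763.0 = 544.06 mGal
Free-air anomaly = 978989.428 − 979494.05 + (544.06) = 39.438 mGal
Bouguer slab correction = 0.04193 × 2.76 × 1763.0 = 204.03 mGal
Simple Bouguer anomaly = 39.438 − (204.03) = -164.592 mGal
Complete Bouguer anomaly = -164.592 + 5.59 = -159.002 mGal

-159.0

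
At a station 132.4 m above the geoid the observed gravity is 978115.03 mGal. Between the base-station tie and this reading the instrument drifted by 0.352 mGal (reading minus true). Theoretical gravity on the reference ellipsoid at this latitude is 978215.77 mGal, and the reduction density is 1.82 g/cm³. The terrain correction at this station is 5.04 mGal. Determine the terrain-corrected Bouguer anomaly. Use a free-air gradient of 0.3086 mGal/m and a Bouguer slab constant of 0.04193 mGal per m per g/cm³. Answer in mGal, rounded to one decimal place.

Drift-corrected reading = 978115.03 − (0.352) = 978114.678 mGal
Free-air correction = 0.3086 × 132.4 = 40.86 mGal
Free-air anomaly = 978114.678 − 978215.77 + (40.86) = -60.232 mGal
Bouguer slab correction = 0.04193 × 1.82 × 132.4 = 10.10 mGal
Simple Bouguer anomaly = -60.232 − (10.10) = -70.332 mGal
Complete Bouguer anomaly = -70.332 + 5.04 = -65.292 mGal

-65.3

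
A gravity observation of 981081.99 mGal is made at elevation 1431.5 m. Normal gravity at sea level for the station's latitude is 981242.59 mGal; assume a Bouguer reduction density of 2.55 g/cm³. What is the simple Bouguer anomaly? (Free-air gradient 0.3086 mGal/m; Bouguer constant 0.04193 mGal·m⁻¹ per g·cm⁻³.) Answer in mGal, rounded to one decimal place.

Free-air correction = 0.3086 × 1431.5 = 441.76 mGal
Free-air anomaly = 981081.99 − 981242.59 + (441.76) = 281.16 mGal
Bouguer slab correction = 0.04193 × 2.55 × 1431.5 = 153.06 mGal
Simple Bouguer anomaly = 281.16 − (153.06) = 128.10 mGal

128.1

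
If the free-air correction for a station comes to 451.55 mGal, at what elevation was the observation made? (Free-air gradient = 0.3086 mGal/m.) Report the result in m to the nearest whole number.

h = 451.55 / 0.3086 = 1463.22 m

1463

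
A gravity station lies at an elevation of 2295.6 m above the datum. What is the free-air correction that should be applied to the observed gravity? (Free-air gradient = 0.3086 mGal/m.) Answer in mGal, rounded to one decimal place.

708.4

Free-air correction = 0.3086 × 2295.6 = 708.4 mGal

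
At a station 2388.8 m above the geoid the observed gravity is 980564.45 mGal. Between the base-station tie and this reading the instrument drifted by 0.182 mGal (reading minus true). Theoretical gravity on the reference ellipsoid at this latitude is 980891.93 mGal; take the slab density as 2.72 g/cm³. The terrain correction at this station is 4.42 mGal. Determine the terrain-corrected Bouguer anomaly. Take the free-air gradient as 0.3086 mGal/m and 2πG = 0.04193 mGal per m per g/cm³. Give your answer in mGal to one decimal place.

Drift-corrected reading = 980564.45 − (0.182) = 980564.268 mGal
Free-air correction = 0.3086 × 2388.8 = 737.18 mGal
Free-air anomaly = 980564.268 − 980891.93 + (737.18) = 409.518 mGal
Bouguer slab correction = 0.04193 × 2.72 × 2388.8 = 272.44 mGal
Simple Bouguer anomaly = 409.518 − (272.44) = 137.078 mGal
Complete Bouguer anomaly = 137.078 + 4.42 = 141.498 mGal

141.5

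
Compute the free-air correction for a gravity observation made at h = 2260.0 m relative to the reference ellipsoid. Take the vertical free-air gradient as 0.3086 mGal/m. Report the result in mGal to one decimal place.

697.4

Free-air correction = 0.3086 × 2260.0 = 697.4 mGal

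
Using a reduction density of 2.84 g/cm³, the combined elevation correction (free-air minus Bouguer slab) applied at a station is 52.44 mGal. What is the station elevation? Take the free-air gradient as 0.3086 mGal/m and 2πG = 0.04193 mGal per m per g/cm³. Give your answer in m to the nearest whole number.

Combined gradient = 0.3086 − 0.04193 × 2.84 = 0.1895188 mGal/m
h = 52.44 / 0.1895188 = 276.70 m

277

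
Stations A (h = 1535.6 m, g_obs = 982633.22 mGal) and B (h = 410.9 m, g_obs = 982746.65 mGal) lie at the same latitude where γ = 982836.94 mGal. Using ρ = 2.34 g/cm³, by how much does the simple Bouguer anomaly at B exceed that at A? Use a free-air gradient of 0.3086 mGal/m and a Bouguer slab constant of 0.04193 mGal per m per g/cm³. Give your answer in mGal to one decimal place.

-123.3

Δg_SB(A) = 982633.22 − 982836.94 + 0.3086×1535.6 − 0.04193×2.34×1535.6 = 119.50 mGal
Δg_SB(B) = 982746.65 − 982836.94 + 0.3086×410.9 − 0.04193×2.34×410.9 = -3.80 mGal
Difference = -3.80 − (119.50) = -123.30 mGal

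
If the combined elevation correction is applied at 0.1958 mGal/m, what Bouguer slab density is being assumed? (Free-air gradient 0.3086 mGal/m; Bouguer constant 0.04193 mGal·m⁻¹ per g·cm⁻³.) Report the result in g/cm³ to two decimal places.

2.69

0.1958 = 0.3086 − 0.04193 × ρ
ρ = (0.3086 − 0.1958) / 0.04193 = 2.69 g/cm³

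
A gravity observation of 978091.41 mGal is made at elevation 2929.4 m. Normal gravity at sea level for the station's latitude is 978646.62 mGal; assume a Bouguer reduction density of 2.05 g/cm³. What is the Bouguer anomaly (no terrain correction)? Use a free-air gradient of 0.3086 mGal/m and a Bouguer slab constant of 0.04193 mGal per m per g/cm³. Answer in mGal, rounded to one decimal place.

Free-air correction = 0.3086 × 2929.4 = 904.01 mGal
Free-air anomaly = 978091.41 − 978646.62 + (904.01) = 348.80 mGal
Bouguer slab correction = 0.04193 × 2.05 × 2929.4 = 251.80 mGal
Simple Bouguer anomaly = 348.80 − (251.80) = 97.00 mGal

97.0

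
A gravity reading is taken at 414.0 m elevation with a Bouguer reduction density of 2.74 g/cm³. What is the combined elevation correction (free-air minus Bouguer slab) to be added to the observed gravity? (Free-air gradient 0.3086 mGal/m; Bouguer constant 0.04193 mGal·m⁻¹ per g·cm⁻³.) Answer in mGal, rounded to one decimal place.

Combined gradient = 0.3086 − 0.04193 × 2.74 = 0.1937118 mGal/m
Combined elevation correction = 0.1937118 × 414.0 = 80.2 mGal

80.2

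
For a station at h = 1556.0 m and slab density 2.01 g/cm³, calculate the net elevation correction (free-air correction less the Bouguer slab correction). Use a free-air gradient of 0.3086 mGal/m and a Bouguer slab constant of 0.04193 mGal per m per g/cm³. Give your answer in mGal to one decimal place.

349.0

Combined gradient = 0.3086 − 0.04193 × 2.01 = 0.2243207 mGal/m
Combined elevation correction = 0.2243207 × 1556.0 = 349.0 mGal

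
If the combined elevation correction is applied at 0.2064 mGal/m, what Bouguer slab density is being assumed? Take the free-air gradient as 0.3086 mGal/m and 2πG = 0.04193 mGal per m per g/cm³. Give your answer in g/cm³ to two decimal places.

0.2064 = 0.3086 − 0.04193 × ρ
ρ = (0.3086 − 0.2064) / 0.04193 = 2.44 g/cm³

2.44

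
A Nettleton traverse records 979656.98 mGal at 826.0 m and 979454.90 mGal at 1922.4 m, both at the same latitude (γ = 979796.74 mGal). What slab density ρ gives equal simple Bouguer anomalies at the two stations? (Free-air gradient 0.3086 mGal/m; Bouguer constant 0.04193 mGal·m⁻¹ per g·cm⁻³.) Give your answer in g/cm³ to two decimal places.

2.96

Δg_obs = 979454.90 − 979656.98 = -202.08 mGal over Δh = 1922.4 − 826.0 = 1096.4 m
Equal Bouguer anomalies ⇒ Δg_obs + (0.3086 − 0.04193ρ)·Δh = 0
0.3086 − 0.04193ρ = −Δg_obs/Δh = 0.18431
ρ = (0.3086 − 0.18431) / 0.04193 = 2.96 g/cm³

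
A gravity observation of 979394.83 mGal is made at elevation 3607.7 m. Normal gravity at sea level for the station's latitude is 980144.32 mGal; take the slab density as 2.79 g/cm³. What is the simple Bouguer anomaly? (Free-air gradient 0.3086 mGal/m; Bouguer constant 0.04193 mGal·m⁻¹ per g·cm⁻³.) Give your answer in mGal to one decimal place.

Free-air correction = 0.3086 × 3607.7 = 1113.34 mGal
Free-air anomaly = 979394.83 − 980144.32 + (1113.34) = 363.85 mGal
Bouguer slab correction = 0.04193 × 2.79 × 3607.7 = 422.05 mGal
Simple Bouguer anomaly = 363.85 − (422.05) = -58.20 mGal

-58.2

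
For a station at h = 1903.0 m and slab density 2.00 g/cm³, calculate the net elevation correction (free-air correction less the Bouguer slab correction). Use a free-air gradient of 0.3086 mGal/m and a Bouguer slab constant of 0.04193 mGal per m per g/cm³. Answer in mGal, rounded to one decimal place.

Combined gradient = 0.3086 − 0.04193 × 2.00 = 0.2247400 mGal/m
Combined elevation correction = 0.2247400 × 1903.0 = 427.7 mGal

427.7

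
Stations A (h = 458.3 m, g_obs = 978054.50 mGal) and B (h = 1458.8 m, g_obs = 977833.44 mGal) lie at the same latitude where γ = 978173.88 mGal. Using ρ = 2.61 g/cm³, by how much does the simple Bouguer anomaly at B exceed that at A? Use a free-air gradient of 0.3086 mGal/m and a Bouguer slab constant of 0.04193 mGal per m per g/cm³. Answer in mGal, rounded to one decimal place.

Δg_SB(A) = 978054.50 − 978173.88 + 0.3086×458.3 − 0.04193×2.61×458.3 = -28.10 mGal
Δg_SB(B) = 977833.44 − 978173.88 + 0.3086×1458.8 − 0.04193×2.61×1458.8 = -49.90 mGal
Difference = -49.90 − (-28.10) = -21.80 mGal

-21.8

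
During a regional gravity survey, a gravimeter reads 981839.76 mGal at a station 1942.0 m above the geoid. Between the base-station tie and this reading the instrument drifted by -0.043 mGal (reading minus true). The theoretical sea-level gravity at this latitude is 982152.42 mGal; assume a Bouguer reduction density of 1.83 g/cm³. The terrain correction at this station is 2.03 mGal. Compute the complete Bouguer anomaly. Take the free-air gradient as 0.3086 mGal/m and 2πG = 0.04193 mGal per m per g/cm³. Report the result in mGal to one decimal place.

139.7

Drift-corrected reading = 981839.76 − (-0.043) = 981839.803 mGal
Free-air correction = 0.3086 × 1942.0 = 599.30 mGal
Free-air anomaly = 981839.803 − 982152.42 + (599.30) = 286.683 mGal
Bouguer slab correction = 0.04193 × 1.83 × 1942.0 = 149.01 mGal
Simple Bouguer anomaly = 286.683 − (149.01) = 137.673 mGal
Complete Bouguer anomaly = 137.673 + 2.03 = 139.703 mGal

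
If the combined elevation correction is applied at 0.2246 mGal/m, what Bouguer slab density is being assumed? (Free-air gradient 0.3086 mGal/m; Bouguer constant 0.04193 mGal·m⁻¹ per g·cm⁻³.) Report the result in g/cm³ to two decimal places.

0.2246 = 0.3086 − 0.04193 × ρ
ρ = (0.3086 − 0.2246) / 0.04193 = 2.00 g/cm³

2.00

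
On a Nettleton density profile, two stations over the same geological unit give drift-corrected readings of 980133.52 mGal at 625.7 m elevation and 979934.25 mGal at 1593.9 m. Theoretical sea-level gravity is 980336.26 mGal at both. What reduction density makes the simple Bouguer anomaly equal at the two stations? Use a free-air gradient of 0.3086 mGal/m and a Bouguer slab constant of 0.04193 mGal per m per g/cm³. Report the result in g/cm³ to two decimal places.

2.45

Δg_obs = 979934.25 − 980133.52 = -199.27 mGal over Δh = 1593.9 − 625.7 = 968.2 m
Equal Bouguer anomalies ⇒ Δg_obs + (0.3086 − 0.04193ρ)·Δh = 0
0.3086 − 0.04193ρ = −Δg_obs/Δh = 0.20581
ρ = (0.3086 − 0.20581) / 0.04193 = 2.45 g/cm³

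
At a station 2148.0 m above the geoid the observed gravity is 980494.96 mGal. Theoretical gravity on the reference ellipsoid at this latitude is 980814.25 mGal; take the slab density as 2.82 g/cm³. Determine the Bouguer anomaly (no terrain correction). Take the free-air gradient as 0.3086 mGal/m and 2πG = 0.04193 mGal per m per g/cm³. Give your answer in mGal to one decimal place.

Free-air correction = 0.3086 × 2148.0 = 662.87 mGal
Free-air anomaly = 980494.96 − 980814.25 + (662.87) = 343.58 mGal
Bouguer slab correction = 0.04193 × 2.82 × 2148.0 = 253.99 mGal
Simple Bouguer anomaly = 343.58 − (253.99) = 89.59 mGal

89.6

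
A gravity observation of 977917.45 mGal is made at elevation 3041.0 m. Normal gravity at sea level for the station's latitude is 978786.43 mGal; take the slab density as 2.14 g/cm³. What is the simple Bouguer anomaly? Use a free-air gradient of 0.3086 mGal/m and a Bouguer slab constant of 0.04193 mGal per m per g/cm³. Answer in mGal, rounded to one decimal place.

-203.4

Free-air correction = 0.3086 × 3041.0 = 938.45 mGal
Free-air anomaly = 977917.45 − 978786.43 + (938.45) = 69.47 mGal
Bouguer slab correction = 0.04193 × 2.14 × 3041.0 = 272.87 mGal
Simple Bouguer anomaly = 69.47 − (272.87) = -203.40 mGal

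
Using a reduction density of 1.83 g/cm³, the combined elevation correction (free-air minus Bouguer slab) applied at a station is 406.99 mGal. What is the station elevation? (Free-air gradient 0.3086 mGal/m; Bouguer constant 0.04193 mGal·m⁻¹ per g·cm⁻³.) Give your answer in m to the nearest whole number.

1755

Combined gradient = 0.3086 − 0.04193 × 1.83 = 0.2318681 mGal/m
h = 406.99 / 0.2318681 = 1755.27 m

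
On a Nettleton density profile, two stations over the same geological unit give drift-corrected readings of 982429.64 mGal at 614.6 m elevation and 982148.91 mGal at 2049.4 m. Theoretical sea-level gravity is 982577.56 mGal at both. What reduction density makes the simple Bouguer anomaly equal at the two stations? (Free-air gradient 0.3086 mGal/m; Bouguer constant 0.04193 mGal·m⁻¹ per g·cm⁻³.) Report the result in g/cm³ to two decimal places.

2.69

Δg_obs = 982148.91 − 982429.64 = -280.73 mGal over Δh = 2049.4 − 614.6 = 1434.8 m
Equal Bouguer anomalies ⇒ Δg_obs + (0.3086 − 0.04193ρ)·Δh = 0
0.3086 − 0.04193ρ = −Δg_obs/Δh = 0.19566
ρ = (0.3086 − 0.19566) / 0.04193 = 2.69 g/cm³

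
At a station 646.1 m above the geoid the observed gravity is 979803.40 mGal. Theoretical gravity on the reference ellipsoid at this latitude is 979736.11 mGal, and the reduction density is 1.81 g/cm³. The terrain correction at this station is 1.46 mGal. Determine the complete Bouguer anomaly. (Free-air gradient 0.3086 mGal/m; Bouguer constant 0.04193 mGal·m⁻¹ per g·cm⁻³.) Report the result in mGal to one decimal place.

219.1

Free-air correction = 0.3086 × 646.1 = 199.39 mGal
Free-air anomaly = 979803.40 − 979736.11 + (199.39) = 266.68 mGal
Bouguer slab correction = 0.04193 × 1.81 × 646.1 = 49.03 mGal
Simple Bouguer anomaly = 266.68 − (49.03) = 217.65 mGal
Complete Bouguer anomaly = 217.65 + 1.46 = 219.11 mGal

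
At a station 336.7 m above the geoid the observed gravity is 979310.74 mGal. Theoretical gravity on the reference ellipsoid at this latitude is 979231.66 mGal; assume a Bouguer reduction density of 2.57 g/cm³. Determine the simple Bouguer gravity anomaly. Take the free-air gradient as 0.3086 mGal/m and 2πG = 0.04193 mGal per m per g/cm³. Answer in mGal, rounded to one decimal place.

Free-air correction = 0.3086 × 336.7 = 103.91 mGal
Free-air anomaly = 979310.74 − 979231.66 + (103.91) = 182.99 mGal
Bouguer slab correction = 0.04193 × 2.57 × 336.7 = 36.28 mGal
Simple Bouguer anomaly = 182.99 − (36.28) = 146.71 mGal

146.7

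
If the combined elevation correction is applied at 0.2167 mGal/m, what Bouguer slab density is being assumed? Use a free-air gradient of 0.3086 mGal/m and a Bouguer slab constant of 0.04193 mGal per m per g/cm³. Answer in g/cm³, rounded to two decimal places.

0.2167 = 0.3086 − 0.04193 × ρ
ρ = (0.3086 − 0.2167) / 0.04193 = 2.19 g/cm³

2.19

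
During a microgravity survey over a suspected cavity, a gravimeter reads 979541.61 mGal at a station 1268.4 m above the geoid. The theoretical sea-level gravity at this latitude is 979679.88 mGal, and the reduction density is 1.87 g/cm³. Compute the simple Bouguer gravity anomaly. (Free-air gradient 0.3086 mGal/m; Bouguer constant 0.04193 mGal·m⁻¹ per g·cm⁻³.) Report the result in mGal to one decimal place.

Free-air correction = 0.3086 × 1268.4 = 391.43 mGal
Free-air anomaly = 979541.61 − 979679.88 + (391.43) = 253.16 mGal
Bouguer slab correction = 0.04193 × 1.87 × 1268.4 = 99.45 mGal
Simple Bouguer anomaly = 253.16 − (99.45) = 153.71 mGal

153.7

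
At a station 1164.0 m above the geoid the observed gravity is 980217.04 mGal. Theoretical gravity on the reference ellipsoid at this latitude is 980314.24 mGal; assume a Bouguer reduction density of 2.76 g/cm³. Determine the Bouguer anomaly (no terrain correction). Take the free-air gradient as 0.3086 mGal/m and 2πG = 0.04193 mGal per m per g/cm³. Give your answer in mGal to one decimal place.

127.3

Free-air correction = 0.3086 × 1164.0 = 359.21 mGal
Free-air anomaly = 980217.04 − 980314.24 + (359.21) = 262.01 mGal
Bouguer slab correction = 0.04193 × 2.76 × 1164.0 = 134.71 mGal
Simple Bouguer anomaly = 262.01 − (134.71) = 127.30 mGal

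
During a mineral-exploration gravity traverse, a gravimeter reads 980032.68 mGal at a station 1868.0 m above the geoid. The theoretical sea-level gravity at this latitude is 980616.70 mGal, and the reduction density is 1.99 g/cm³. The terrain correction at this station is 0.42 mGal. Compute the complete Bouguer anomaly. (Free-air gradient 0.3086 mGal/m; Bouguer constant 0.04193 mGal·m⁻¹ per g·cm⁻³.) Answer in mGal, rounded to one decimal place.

Free-air correction = 0.3086 × 1868.0 = 576.46 mGal
Free-air anomaly = 980032.68 − 980616.70 + (576.46) = -7.56 mGal
Bouguer slab correction = 0.04193 × 1.99 × 1868.0 = 155.87 mGal
Simple Bouguer anomaly = -7.56 − (155.87) = -163.43 mGal
Complete Bouguer anomaly = -163.43 + 0.42 = -163.01 mGal

-163.0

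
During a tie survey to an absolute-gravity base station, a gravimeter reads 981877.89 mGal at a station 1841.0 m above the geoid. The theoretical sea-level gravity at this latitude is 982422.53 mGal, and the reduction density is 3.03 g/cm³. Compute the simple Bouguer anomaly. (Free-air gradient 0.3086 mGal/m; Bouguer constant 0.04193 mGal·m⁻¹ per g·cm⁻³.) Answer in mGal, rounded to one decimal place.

-210.4

Free-air correction = 0.3086 × 1841.0 = 568.13 mGal
Free-air anomaly = 981877.89 − 982422.53 + (568.13) = 23.49 mGal
Bouguer slab correction = 0.04193 × 3.03 × 1841.0 = 233.90 mGal
Simple Bouguer anomaly = 23.49 − (233.90) = -210.41 mGal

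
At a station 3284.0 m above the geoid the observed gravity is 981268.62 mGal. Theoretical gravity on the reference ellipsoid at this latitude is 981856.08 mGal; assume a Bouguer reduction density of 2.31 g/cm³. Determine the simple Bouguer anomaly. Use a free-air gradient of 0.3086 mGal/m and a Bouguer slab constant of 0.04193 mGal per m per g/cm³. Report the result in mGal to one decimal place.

Free-air correction = 0.3086 × 3284.0 = 1013.44 mGal
Free-air anomaly = 981268.62 − 981856.08 + (1013.44) = 425.98 mGal
Bouguer slab correction = 0.04193 × 2.31 × 3284.0 = 318.08 mGal
Simple Bouguer anomaly = 425.98 − (318.08) = 107.90 mGal

107.9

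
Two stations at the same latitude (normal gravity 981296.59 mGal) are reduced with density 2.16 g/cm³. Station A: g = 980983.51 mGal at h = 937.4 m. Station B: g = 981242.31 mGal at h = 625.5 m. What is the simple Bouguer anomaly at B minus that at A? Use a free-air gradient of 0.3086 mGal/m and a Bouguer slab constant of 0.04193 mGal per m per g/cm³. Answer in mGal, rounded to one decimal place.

190.8

Δg_SB(A) = 980983.51 − 981296.59 + 0.3086×937.4 − 0.04193×2.16×937.4 = -108.70 mGal
Δg_SB(B) = 981242.31 − 981296.59 + 0.3086×625.5 − 0.04193×2.16×625.5 = 82.10 mGal
Difference = 82.10 − (-108.70) = 190.80 mGal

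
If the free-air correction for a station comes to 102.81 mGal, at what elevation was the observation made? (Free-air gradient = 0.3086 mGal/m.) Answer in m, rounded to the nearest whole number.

333

h = 102.81 / 0.3086 = 333.15 m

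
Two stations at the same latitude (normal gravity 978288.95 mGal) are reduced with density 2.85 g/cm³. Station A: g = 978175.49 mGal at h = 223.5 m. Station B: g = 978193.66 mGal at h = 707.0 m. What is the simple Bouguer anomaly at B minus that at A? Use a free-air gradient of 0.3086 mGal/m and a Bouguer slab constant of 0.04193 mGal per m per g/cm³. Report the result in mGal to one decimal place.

109.6

Δg_SB(A) = 978175.49 − 978288.95 + 0.3086×223.5 − 0.04193×2.85×223.5 = -71.20 mGal
Δg_SB(B) = 978193.66 − 978288.95 + 0.3086×707.0 − 0.04193×2.85×707.0 = 38.40 mGal
Difference = 38.40 − (-71.20) = 109.60 mGal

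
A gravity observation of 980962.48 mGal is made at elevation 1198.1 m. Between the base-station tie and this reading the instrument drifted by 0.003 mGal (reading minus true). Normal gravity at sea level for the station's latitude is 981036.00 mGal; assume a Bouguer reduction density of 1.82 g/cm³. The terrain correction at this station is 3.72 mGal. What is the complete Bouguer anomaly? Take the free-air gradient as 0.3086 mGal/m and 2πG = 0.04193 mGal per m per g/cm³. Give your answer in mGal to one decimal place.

208.5

Drift-corrected reading = 980962.48 − (0.003) = 980962.477 mGal
Free-air correction = 0.3086 × 1198.1 = 369.73 mGal
Free-air anomaly = 980962.477 − 981036.00 + (369.73) = 296.207 mGal
Bouguer slab correction = 0.04193 × 1.82 × 1198.1 = 91.43 mGal
Simple Bouguer anomaly = 296.207 − (91.43) = 204.777 mGal
Complete Bouguer anomaly = 204.777 + 3.72 = 208.497 mGal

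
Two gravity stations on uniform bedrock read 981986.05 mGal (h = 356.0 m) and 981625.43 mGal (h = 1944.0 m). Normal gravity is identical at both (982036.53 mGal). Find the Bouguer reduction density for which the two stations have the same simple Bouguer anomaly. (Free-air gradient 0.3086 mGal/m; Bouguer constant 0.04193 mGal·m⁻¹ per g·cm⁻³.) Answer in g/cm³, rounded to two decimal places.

1.94

Δg_obs = 981625.43 − 981986.05 = -360.62 mGal over Δh = 1944.0 − 356.0 = 1588.0 m
Equal Bouguer anomalies ⇒ Δg_obs + (0.3086 − 0.04193ρ)·Δh = 0
0.3086 − 0.04193ρ = −Δg_obs/Δh = 0.22709
ρ = (0.3086 − 0.22709) / 0.04193 = 1.94 g/cm³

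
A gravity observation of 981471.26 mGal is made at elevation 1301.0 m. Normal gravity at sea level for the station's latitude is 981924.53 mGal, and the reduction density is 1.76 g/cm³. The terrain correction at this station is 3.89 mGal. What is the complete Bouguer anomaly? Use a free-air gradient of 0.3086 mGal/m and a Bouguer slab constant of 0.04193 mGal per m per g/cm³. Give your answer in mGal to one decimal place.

-143.9

Free-air correction = 0.3086 × 1301.0 = 401.49 mGal
Free-air anomaly = 981471.26 − 981924.53 + (401.49) = -51.78 mGal
Bouguer slab correction = 0.04193 × 1.76 × 1301.0 = 96.01 mGal
Simple Bouguer anomaly = -51.78 − (96.01) = -147.79 mGal
Complete Bouguer anomaly = -147.79 + 3.89 = -143.90 mGal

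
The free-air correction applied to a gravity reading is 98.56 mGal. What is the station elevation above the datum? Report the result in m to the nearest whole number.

h = 98.56 / 0.3086 = 319.38 m

319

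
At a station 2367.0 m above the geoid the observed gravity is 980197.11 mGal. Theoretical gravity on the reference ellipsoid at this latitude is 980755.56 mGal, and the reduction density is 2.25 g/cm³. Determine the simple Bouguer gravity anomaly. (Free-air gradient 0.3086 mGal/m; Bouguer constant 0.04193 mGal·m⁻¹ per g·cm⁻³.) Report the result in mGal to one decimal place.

-51.3

Free-air correction = 0.3086 × 2367.0 = 730.46 mGal
Free-air anomaly = 980197.11 − 980755.56 + (730.46) = 172.01 mGal
Bouguer slab correction = 0.04193 × 2.25 × 2367.0 = 223.31 mGal
Simple Bouguer anomaly = 172.01 − (223.31) = -51.30 mGal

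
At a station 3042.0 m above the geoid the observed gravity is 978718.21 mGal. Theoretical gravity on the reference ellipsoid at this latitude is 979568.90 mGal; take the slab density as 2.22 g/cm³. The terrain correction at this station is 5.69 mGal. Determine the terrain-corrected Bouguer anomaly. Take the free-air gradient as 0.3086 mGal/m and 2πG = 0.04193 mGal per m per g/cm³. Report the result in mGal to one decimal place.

-189.4

Free-air correction = 0.3086 × 3042.0 = 938.76 mGal
Free-air anomaly = 978718.21 − 979568.90 + (938.76) = 88.07 mGal
Bouguer slab correction = 0.04193 × 2.22 × 3042.0 = 283.16 mGal
Simple Bouguer anomaly = 88.07 − (283.16) = -195.09 mGal
Complete Bouguer anomaly = -195.09 + 5.69 = -189.40 mGal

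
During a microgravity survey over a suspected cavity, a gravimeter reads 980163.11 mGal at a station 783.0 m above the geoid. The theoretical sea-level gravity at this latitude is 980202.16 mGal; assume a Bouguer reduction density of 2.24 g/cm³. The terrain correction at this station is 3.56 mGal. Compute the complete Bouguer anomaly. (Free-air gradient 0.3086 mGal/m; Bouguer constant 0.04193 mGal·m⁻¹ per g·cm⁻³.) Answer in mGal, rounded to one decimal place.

132.6

Free-air correction = 0.3086 × 783.0 = 241.63 mGal
Free-air anomaly = 980163.11 − 980202.16 + (241.63) = 202.58 mGal
Bouguer slab correction = 0.04193 × 2.24 × 783.0 = 73.54 mGal
Simple Bouguer anomaly = 202.58 − (73.54) = 129.04 mGal
Complete Bouguer anomaly = 129.04 + 3.56 = 132.60 mGal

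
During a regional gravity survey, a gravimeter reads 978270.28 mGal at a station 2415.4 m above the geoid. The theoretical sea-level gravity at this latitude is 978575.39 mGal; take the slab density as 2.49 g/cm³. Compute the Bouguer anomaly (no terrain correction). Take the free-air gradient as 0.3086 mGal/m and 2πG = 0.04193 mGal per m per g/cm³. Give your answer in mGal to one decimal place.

188.1

Free-air correction = 0.3086 × 2415.4 = 745.39 mGal
Free-air anomaly = 978270.28 − 978575.39 + (745.39) = 440.28 mGal
Bouguer slab correction = 0.04193 × 2.49 × 2415.4 = 252.18 mGal
Simple Bouguer anomaly = 440.28 − (252.18) = 188.10 mGal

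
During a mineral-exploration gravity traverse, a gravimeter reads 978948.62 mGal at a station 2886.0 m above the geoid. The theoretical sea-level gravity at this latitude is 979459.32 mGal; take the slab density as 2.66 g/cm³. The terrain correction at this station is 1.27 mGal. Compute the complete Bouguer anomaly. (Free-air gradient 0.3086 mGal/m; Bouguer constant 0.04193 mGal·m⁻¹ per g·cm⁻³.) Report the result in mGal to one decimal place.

Free-air correction = 0.3086 × 2886.0 = 890.62 mGal
Free-air anomaly = 978948.62 − 979459.32 + (890.62) = 379.92 mGal
Bouguer slab correction = 0.04193 × 2.66 × 2886.0 = 321.89 mGal
Simple Bouguer anomaly = 379.92 − (321.89) = 58.03 mGal
Complete Bouguer anomaly = 58.03 + 1.27 = 59.30 mGal

59.3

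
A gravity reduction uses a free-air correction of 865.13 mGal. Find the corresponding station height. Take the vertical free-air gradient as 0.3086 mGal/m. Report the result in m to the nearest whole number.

2803

h = 865.13 / 0.3086 = 2803.40 m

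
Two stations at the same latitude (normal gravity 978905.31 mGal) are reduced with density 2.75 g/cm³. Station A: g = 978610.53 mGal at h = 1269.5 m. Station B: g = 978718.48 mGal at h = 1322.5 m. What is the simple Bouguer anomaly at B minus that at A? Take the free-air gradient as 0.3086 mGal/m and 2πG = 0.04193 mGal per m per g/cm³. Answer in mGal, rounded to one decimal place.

Δg_SB(A) = 978610.53 − 978905.31 + 0.3086×1269.5 − 0.04193×2.75×1269.5 = -49.40 mGal
Δg_SB(B) = 978718.48 − 978905.31 + 0.3086×1322.5 − 0.04193×2.75×1322.5 = 68.80 mGal
Difference = 68.80 − (-49.40) = 118.20 mGal

118.2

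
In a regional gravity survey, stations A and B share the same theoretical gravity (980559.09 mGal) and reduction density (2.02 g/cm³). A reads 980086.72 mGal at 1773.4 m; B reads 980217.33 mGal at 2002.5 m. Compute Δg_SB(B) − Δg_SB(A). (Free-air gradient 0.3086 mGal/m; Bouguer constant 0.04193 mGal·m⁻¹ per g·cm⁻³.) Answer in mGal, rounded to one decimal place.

Δg_SB(A) = 980086.72 − 980559.09 + 0.3086×1773.4 − 0.04193×2.02×1773.4 = -75.30 mGal
Δg_SB(B) = 980217.33 − 980559.09 + 0.3086×2002.5 − 0.04193×2.02×2002.5 = 106.60 mGal
Difference = 106.60 − (-75.30) = 181.90 mGal

181.9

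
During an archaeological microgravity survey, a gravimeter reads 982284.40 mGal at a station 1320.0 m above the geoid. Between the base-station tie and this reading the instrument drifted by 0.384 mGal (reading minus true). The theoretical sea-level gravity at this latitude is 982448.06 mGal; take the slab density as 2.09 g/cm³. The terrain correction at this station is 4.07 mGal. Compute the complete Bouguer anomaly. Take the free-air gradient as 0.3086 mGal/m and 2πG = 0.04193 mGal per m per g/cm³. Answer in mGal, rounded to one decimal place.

Drift-corrected reading = 982284.40 − (0.384) = 982284.016 mGal
Free-air correction = 0.3086 × 1320.0 = 407.35 mGal
Free-air anomaly = 982284.016 − 982448.06 + (407.35) = 243.306 mGal
Bouguer slab correction = 0.04193 × 2.09 × 1320.0 = 115.68 mGal
Simple Bouguer anomaly = 243.306 − (115.68) = 127.626 mGal
Complete Bouguer anomaly = 127.626 + 4.07 = 131.696 mGal

131.7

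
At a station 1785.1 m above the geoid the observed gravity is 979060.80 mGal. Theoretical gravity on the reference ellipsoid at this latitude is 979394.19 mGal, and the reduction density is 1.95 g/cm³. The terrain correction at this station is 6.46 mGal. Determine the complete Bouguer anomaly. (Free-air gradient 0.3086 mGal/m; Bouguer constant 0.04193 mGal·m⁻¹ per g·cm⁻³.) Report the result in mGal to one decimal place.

78.0

Free-air correction = 0.3086 × 1785.1 = 550.88 mGal
Free-air anomaly = 979060.80 − 979394.19 + (550.88) = 217.49 mGal
Bouguer slab correction = 0.04193 × 1.95 × 1785.1 = 145.96 mGal
Simple Bouguer anomaly = 217.49 − (145.96) = 71.53 mGal
Complete Bouguer anomaly = 71.53 + 6.46 = 77.99 mGal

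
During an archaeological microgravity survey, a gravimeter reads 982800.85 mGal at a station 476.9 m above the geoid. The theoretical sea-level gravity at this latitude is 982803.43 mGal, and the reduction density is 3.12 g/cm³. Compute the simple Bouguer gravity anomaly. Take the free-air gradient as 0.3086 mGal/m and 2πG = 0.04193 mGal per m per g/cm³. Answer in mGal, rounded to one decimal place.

Free-air correction = 0.3086 × 476.9 = 147.17 mGal
Free-air anomaly = 982800.85 − 982803.43 + (147.17) = 144.59 mGal
Bouguer slab correction = 0.04193 × 3.12 × 476.9 = 62.39 mGal
Simple Bouguer anomaly = 144.59 − (62.39) = 82.20 mGal

82.2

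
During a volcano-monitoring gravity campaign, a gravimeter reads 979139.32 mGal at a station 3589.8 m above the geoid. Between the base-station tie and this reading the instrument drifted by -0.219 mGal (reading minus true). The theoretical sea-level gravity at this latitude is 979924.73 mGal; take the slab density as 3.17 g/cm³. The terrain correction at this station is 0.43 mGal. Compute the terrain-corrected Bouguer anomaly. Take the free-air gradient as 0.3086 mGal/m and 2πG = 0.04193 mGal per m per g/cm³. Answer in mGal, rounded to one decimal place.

Drift-corrected reading = 979139.32 − (-0.219) = 979139.539 mGal
Free-air correction = 0.3086 × 3589.8 = 1107.81 mGal
Free-air anomaly = 979139.539 − 979924.73 + (1107.81) = 322.619 mGal
Bouguer slab correction = 0.04193 × 3.17 × 3589.8 = 477.15 mGal
Simple Bouguer anomaly = 322.619 − (477.15) = -154.531 mGal
Complete Bouguer anomaly = -154.531 + 0.43 = -154.101 mGal

-154.1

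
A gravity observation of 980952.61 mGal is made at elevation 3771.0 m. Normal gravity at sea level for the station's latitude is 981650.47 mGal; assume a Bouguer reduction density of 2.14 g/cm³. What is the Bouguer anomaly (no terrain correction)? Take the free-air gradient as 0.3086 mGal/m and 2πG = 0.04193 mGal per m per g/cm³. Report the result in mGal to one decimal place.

127.5

Free-air correction = 0.3086 × 3771.0 = 1163.73 mGal
Free-air anomaly = 980952.61 − 981650.47 + (1163.73) = 465.87 mGal
Bouguer slab correction = 0.04193 × 2.14 × 3771.0 = 338.37 mGal
Simple Bouguer anomaly = 465.87 − (338.37) = 127.50 mGal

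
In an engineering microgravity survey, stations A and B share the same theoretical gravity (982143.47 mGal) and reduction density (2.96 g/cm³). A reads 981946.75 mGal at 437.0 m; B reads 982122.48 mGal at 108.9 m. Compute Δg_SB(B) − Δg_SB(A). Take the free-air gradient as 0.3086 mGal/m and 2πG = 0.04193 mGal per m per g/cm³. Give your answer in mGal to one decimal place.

115.2

Δg_SB(A) = 981946.75 − 982143.47 + 0.3086×437.0 − 0.04193×2.96×437.0 = -116.10 mGal
Δg_SB(B) = 982122.48 − 982143.47 + 0.3086×108.9 − 0.04193×2.96×108.9 = -0.90 mGal
Difference = -0.90 − (-116.10) = 115.20 mGal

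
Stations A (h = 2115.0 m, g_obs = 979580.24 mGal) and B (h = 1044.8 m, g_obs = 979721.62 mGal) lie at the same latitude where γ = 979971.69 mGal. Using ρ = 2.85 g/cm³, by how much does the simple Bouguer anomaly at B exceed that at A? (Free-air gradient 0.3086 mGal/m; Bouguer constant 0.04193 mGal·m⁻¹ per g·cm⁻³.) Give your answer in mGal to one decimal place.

-61.0

Δg_SB(A) = 979580.24 − 979971.69 + 0.3086×2115.0 − 0.04193×2.85×2115.0 = 8.50 mGal
Δg_SB(B) = 979721.62 − 979971.69 + 0.3086×1044.8 − 0.04193×2.85×1044.8 = -52.50 mGal
Difference = -52.50 − (8.50) = -61.00 mGal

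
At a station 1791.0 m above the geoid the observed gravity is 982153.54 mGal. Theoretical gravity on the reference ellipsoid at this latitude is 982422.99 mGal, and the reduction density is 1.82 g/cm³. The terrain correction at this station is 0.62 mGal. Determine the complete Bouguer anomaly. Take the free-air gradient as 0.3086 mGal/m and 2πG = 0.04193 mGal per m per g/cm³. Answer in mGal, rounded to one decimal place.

Free-air correction = 0.3086 × 1791.0 = 552.70 mGal
Free-air anomaly = 982153.54 − 982422.99 + (552.70) = 283.25 mGal
Bouguer slab correction = 0.04193 × 1.82 × 1791.0 = 136.68 mGal
Simple Bouguer anomaly = 283.25 − (136.68) = 146.57 mGal
Complete Bouguer anomaly = 146.57 + 0.62 = 147.19 mGal

147.2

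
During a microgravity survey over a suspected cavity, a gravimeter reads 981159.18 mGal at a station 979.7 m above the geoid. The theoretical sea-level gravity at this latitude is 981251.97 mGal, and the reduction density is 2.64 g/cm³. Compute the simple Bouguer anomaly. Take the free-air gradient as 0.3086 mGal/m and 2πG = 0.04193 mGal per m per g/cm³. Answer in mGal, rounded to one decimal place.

Free-air correction = 0.3086 × 979.7 = 302.34 mGal
Free-air anomaly = 981159.18 − 981251.97 + (302.34) = 209.55 mGal
Bouguer slab correction = 0.04193 × 2.64 × 979.7 = 108.45 mGal
Simple Bouguer anomaly = 209.55 − (108.45) = 101.10 mGal

101.1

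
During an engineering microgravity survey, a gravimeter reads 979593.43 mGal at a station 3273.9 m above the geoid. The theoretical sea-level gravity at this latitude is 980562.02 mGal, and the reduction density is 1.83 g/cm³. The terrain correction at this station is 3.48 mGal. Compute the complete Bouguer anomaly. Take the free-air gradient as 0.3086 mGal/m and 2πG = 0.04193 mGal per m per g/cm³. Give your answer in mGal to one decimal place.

Free-air correction = 0.3086 × 3273.9 = 1010.33 mGal
Free-air anomaly = 979593.43 − 980562.02 + (1010.33) = 41.74 mGal
Bouguer slab correction = 0.04193 × 1.83 × 3273.9 = 251.21 mGal
Simple Bouguer anomaly = 41.74 − (251.21) = -209.47 mGal
Complete Bouguer anomaly = -209.47 + 3.48 = -205.99 mGal

-206.0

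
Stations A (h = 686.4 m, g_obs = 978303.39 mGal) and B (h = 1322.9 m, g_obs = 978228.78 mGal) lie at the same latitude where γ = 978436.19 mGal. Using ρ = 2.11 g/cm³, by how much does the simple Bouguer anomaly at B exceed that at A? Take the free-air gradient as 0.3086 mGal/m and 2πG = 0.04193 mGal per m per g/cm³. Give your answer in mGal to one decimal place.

Δg_SB(A) = 978303.39 − 978436.19 + 0.3086×686.4 − 0.04193×2.11×686.4 = 18.30 mGal
Δg_SB(B) = 978228.78 − 978436.19 + 0.3086×1322.9 − 0.04193×2.11×1322.9 = 83.80 mGal
Difference = 83.80 − (18.30) = 65.50 mGal

65.5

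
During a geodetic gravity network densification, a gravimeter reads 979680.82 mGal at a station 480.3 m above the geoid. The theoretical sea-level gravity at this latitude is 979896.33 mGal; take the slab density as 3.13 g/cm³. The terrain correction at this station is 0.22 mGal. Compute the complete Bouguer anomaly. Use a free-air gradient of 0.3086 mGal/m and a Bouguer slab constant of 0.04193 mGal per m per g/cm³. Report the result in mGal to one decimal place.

Free-air correction = 0.3086 × 480.3 = 148.22 mGal
Free-air anomaly = 979680.82 − 979896.33 + (148.22) = -67.29 mGal
Bouguer slab correction = 0.04193 × 3.13 × 480.3 = 63.04 mGal
Simple Bouguer anomaly = -67.29 − (63.04) = -130.33 mGal
Complete Bouguer anomaly = -130.33 + 0.22 = -130.11 mGal

-130.1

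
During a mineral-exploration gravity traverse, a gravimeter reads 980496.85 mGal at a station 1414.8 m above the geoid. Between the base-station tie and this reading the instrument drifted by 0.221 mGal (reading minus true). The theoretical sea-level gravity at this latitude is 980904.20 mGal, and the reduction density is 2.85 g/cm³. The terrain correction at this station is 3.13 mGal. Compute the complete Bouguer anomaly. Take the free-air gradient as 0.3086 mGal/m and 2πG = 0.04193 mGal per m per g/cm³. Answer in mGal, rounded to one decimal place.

Drift-corrected reading = 980496.85 − (0.221) = 980496.629 mGal
Free-air correction = 0.3086 × 1414.8 = 436.61 mGal
Free-air anomaly = 980496.629 − 980904.20 + (436.61) = 29.039 mGal
Bouguer slab correction = 0.04193 × 2.85 × 1414.8 = 169.07 mGal
Simple Bouguer anomaly = 29.039 − (169.07) = -140.031 mGal
Complete Bouguer anomaly = -140.031 + 3.13 = -136.901 mGal

-136.9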